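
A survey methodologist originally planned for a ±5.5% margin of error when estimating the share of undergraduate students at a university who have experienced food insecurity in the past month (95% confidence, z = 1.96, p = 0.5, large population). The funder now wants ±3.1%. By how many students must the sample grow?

682

At ±5.5%: n = 1.96² × 0.2500 / 0.055² ≈ 317.49 → 318.
At ±3.1%: n = 1.96² × 0.2500 / 0.031² ≈ 999.38 → 1000.
Additional respondents: 1000 − 318 = 682.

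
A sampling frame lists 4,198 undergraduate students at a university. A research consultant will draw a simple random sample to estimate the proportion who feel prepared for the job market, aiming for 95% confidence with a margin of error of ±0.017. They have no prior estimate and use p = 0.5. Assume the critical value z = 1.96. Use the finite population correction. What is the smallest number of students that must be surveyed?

Unadjusted: n₀ = 1.96² × 0.50 × 0.50 / 0.017² ≈ 3323.18, so n₀ = 3324.
Finite population correction with N = 4,198: n = n₀ / (1 + (n₀−1)/N) = 3324 / (1 + 3323/4198) = 3324 / 1.7916 ≈ 1855.36.
Rounding up, n = 1856.

1856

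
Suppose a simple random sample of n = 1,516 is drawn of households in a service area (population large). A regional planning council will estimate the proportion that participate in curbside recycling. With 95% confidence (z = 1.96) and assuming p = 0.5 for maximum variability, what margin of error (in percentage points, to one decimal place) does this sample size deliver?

SE(p̂) = √[p(1−p)/n] = √[0.2500/1516] = 0.01284.
E = z × SE = 1.96 × 0.01284 = 0.02517, or 2.5 percentage points.

2.5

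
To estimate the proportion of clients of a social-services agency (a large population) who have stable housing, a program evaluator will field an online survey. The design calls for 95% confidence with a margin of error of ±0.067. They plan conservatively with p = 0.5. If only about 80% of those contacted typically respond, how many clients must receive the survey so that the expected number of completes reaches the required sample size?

268

For 95% confidence, z = 1.960.
Completed interviews needed: n₀ = 1.960² × 0.2500 / 0.067² ≈ 213.95 → 214.
At an 80% response rate, contacts needed = 214 / 0.80 ≈ 267.50 → 268.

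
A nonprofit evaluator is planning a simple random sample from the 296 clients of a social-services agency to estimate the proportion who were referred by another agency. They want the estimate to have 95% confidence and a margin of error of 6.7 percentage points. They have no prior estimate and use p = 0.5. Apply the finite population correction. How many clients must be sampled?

For 95% confidence, z = 1.960.
Unadjusted: n₀ = 1.960² × 0.50 × 0.50 / 0.067² ≈ 213.95, so n₀ = 214.
Finite population correction with N = 296: n = n₀ / (1 + (n₀−1)/N) = 214 / (1 + 213/296) = 214 / 1.7196 ≈ 124.45.
Rounding up, n = 125.

125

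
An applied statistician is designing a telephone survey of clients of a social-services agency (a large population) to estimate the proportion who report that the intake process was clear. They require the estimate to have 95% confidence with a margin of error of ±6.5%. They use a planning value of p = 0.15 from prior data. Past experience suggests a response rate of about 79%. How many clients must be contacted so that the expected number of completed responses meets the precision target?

For 95% confidence, z = 1.960.
Completed interviews needed: n₀ = 1.960² × 0.1275 / 0.065² ≈ 115.93 → 116.
At a 79% response rate, contacts needed = 116 / 0.79 ≈ 146.84 → 147.

147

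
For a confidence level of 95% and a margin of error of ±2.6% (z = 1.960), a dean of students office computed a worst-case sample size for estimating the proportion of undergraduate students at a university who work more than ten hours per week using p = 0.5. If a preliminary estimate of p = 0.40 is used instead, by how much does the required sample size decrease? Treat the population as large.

57

Conservative (p = 0.5): n = 1.960² × 0.25 / 0.026² ≈ 1420.71 → 1421.
Using p = 0.40: p(1−p) = 0.2400, so n = 1.960² × 0.2400 / 0.026² ≈ 1363.88 → 1364.
Reduction: 1421 − 1364 = 57.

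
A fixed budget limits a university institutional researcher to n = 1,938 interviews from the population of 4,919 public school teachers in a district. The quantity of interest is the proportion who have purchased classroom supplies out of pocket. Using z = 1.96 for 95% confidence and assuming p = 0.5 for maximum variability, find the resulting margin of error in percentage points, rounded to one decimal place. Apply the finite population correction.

1.7

Finite-population factor: (N−n)/(N−1) = (4919−1938)/(4919−1) = 0.6061.
SE(p̂) = √[p(1−p)/n · (N−n)/(N−1)] = √[0.2500/1938 × 0.6061] = 0.00884.
E = z × SE = 1.96 × 0.00884 = 0.01733 ≈ 1.7 percentage points.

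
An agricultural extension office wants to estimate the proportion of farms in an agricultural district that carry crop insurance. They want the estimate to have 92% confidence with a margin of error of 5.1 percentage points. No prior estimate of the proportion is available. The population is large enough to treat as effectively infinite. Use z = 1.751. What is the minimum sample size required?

With no prior estimate, use p = 0.5, giving p(1−p) = 0.25.
n = z²·p(1−p)/E² = 1.751² × 0.2500 / 0.051² = 3.0660 × 0.2500 / 0.002601 ≈ 294.69.
Rounding up gives n = 295.

295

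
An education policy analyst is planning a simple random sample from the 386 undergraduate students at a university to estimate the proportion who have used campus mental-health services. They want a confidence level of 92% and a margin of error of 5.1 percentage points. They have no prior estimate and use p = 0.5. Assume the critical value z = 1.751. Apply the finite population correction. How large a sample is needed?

Unadjusted: n₀ = 1.751² × 0.50 × 0.50 / 0.051² ≈ 294.69, so n₀ = 295.
Finite population correction with N = 386: n = n₀ / (1 + (n₀−1)/N) = 295 / (1 + 294/386) = 295 / 1.7617 ≈ 167.46.
Rounding up, n = 168.

168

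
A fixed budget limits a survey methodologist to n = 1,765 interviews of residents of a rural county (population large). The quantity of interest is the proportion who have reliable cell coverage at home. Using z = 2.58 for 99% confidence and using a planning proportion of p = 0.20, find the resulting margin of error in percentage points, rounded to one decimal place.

SE(p̂) = √[p(1−p)/n] = √[0.1600/1765] = 0.00952.
E = z × SE = 2.58 × 0.00952 = 0.02456, or 2.5 percentage points.

2.5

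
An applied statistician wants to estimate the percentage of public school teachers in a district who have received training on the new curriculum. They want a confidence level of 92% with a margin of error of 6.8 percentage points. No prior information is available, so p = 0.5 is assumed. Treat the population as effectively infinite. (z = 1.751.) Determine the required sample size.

With p = 0.5, p(1−p) = 0.25.
n = z²·p(1−p)/E² = 1.751² × 0.2500 / 0.068² = 3.0660 × 0.2500 / 0.004624 ≈ 165.77.
Rounding up gives n = 166.

166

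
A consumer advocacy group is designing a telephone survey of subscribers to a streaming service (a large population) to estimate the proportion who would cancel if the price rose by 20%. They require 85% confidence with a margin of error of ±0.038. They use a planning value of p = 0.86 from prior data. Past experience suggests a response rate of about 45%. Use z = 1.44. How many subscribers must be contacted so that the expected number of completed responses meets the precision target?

Completed interviews needed: n₀ = 1.44² × 0.1204 / 0.038² ≈ 172.90 → 173.
At a 45% response rate, contacts needed = 173 / 0.45 ≈ 384.44 → 385.

385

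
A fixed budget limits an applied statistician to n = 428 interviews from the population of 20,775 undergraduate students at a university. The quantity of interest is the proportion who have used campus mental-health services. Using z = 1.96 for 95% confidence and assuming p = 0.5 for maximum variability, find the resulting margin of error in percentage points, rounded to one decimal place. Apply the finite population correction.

Finite-population factor: (N−n)/(N−1) = (20775−428)/(20775−1) = 0.9794.
SE(p̂) = √[p(1−p)/n · (N−n)/(N−1)] = √[0.2500/428 × 0.9794] = 0.02392.
E = z × SE = 1.96 × 0.02392 = 0.04688 ≈ 4.7 percentage points.

4.7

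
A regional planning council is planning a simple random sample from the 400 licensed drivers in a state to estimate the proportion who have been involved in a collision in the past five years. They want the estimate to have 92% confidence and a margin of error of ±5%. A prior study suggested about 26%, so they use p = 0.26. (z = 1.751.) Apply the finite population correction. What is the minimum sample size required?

149

Unadjusted: n₀ = 1.751² × 0.26 × 0.74 / 0.050² ≈ 235.96, so n₀ = 236.
Finite population correction with N = 400: n = n₀ / (1 + (n₀−1)/N) = 236 / (1 + 235/400) = 236 / 1.5875 ≈ 148.66.
Rounding up, n = 149.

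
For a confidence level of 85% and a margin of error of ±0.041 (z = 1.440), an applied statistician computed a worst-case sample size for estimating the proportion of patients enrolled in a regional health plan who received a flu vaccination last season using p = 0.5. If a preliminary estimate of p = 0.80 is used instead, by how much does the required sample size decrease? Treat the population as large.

111

Conservative (p = 0.5): n = 1.440² × 0.25 / 0.041² ≈ 308.39 → 309.
Using p = 0.80: p(1−p) = 0.1600, so n = 1.440² × 0.1600 / 0.041² ≈ 197.37 → 198.
Reduction: 309 − 198 = 111.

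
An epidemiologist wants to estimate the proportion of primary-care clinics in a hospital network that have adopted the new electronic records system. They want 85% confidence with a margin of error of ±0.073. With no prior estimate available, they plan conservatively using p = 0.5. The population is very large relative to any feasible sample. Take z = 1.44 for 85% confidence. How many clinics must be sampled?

98

With p = 0.5, p(1−p) = 0.25.
n = z²·p(1−p)/E² = 1.44² × 0.2500 / 0.073² = 2.0736 × 0.2500 / 0.005329 ≈ 97.28.
Rounding up gives n = 98.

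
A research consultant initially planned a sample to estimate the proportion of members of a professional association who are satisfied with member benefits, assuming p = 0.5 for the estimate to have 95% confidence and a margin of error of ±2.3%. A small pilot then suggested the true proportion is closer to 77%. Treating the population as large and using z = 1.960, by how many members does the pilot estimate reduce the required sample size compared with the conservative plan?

529

Conservative (p = 0.5): n = 1.960² × 0.25 / 0.023² ≈ 1815.50 → 1816.
Using p = 0.77: p(1−p) = 0.1771, so n = 1.960² × 0.1771 / 0.023² ≈ 1286.10 → 1287.
Reduction: 1816 − 1287 = 529.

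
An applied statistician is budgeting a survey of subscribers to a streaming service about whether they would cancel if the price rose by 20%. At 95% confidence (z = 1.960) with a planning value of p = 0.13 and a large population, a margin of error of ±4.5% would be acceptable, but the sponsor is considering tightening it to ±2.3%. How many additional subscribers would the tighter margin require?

At ±4.5%: n = 1.960² × 0.1131 / 0.045² ≈ 214.56 → 215.
At ±2.3%: n = 1.960² × 0.1131 / 0.023² ≈ 821.33 → 822.
Additional respondents: 822 − 215 = 607.

607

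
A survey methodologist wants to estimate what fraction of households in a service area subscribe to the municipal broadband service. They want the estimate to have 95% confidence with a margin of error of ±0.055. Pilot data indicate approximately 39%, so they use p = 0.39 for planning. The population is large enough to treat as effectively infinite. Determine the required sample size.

For 95% confidence, z = 1.960.
With p = 0.39, p(1−p) = 0.2379.
n = z²·p(1−p)/E² = 1.960² × 0.2379 / 0.055² = 3.8416 × 0.2379 / 0.003025 ≈ 302.12.
Rounding up gives n = 303.

303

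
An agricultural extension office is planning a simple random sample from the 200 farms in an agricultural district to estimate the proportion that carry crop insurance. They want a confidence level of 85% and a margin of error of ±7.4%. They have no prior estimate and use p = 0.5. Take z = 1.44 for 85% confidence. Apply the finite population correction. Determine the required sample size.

Unadjusted: n₀ = 1.44² × 0.50 × 0.50 / 0.074² ≈ 94.67, so n₀ = 95.
Finite population correction with N = 200: n = n₀ / (1 + (n₀−1)/N) = 95 / (1 + 94/200) = 95 / 1.4700 ≈ 64.63.
Rounding up, n = 65.

65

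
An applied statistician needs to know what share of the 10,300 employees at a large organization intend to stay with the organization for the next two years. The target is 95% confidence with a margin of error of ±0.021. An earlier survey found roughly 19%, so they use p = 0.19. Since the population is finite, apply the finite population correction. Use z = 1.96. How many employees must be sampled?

1187

Unadjusted: n₀ = 1.96² × 0.19 × 0.81 / 0.021² ≈ 1340.64, so n₀ = 1341.
Finite population correction with N = 10,300: n = n₀ / (1 + (n₀−1)/N) = 1341 / (1 + 1340/10300) = 1341 / 1.1301 ≈ 1186.62.
Rounding up, n = 1187.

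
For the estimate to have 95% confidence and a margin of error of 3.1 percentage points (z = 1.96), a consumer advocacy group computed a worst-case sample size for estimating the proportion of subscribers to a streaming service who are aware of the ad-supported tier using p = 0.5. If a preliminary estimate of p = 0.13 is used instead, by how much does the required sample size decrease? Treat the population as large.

Conservative (p = 0.5): n = 1.96² × 0.25 / 0.031² ≈ 999.38 → 1000.
Using p = 0.13: p(1−p) = 0.1131, so n = 1.96² × 0.1131 / 0.031² ≈ 452.12 → 453.
Reduction: 1000 − 453 = 547.

547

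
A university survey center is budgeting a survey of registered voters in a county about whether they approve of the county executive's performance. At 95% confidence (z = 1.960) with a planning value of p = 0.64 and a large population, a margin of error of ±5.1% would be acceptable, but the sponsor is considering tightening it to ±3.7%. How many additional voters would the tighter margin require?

At ±5.1%: n = 1.960² × 0.2304 / 0.051² ≈ 340.29 → 341.
At ±3.7%: n = 1.960² × 0.2304 / 0.037² ≈ 646.53 → 647.
Additional respondents: 647 − 341 = 306.

306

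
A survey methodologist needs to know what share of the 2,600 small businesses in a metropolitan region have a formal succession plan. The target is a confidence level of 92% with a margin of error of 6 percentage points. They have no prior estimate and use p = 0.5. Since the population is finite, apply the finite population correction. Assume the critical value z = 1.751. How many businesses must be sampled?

Unadjusted: n₀ = 1.751² × 0.50 × 0.50 / 0.060² ≈ 212.92, so n₀ = 213.
Finite population correction with N = 2,600: n = n₀ / (1 + (n₀−1)/N) = 213 / (1 + 212/2600) = 213 / 1.0815 ≈ 196.94.
Rounding up, n = 197.

197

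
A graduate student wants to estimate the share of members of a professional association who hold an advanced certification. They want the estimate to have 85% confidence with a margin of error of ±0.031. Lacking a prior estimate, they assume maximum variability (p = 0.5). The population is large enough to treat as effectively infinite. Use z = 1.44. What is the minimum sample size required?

With p = 0.5, p(1−p) = 0.25.
n = z²·p(1−p)/E² = 1.44² × 0.2500 / 0.031² = 2.0736 × 0.2500 / 0.000961 ≈ 539.44.
Rounding up gives n = 540.

540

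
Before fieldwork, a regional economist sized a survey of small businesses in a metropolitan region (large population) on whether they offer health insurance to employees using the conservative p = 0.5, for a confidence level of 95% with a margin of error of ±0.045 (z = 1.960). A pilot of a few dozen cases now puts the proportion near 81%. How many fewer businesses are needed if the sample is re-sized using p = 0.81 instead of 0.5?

183

Conservative (p = 0.5): n = 1.960² × 0.25 / 0.045² ≈ 474.27 → 475.
Using p = 0.81: p(1−p) = 0.1539, so n = 1.960² × 0.1539 / 0.045² ≈ 291.96 → 292.
Reduction: 475 − 292 = 183.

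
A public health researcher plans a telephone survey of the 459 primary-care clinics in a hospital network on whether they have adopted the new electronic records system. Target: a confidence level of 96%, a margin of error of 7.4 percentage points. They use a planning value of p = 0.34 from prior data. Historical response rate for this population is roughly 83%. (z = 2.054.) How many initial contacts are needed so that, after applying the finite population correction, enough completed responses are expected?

152

Completed interviews needed (unadjusted): n₀ = 2.054² × 0.2244 / 0.074² ≈ 172.89 → 173.
FPC for N = 459: n = 173 / (1 + 172/459) = 173 / 1.3747 ≈ 125.84 → 126.
At an 83% response rate, contacts needed = 126 / 0.83 ≈ 151.81 → 152.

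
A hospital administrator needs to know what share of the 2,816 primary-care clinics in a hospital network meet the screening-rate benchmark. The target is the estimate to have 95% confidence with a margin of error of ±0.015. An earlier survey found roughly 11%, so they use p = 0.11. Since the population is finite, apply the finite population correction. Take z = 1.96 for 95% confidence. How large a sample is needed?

1050

Unadjusted: n₀ = 1.96² × 0.11 × 0.89 / 0.015² ≈ 1671.52, so n₀ = 1672.
Finite population correction with N = 2,816: n = n₀ / (1 + (n₀−1)/N) = 1672 / (1 + 1671/2816) = 1672 / 1.5934 ≈ 1049.33.
Rounding up, n = 1050.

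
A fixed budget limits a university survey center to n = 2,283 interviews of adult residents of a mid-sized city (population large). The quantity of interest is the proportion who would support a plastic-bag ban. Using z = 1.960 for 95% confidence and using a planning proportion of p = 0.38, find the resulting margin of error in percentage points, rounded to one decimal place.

SE(p̂) = √[p(1−p)/n] = √[0.2356/2283] = 0.01016.
E = z × SE = 1.960 × 0.01016 = 0.01991, or 2.0 percentage points.

2.0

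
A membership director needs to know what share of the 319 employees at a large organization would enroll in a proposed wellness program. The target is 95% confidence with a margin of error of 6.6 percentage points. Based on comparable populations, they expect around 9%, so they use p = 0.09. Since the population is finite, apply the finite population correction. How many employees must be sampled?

60

For 95% confidence, z = 1.96.
Unadjusted: n₀ = 1.96² × 0.09 × 0.91 / 0.066² ≈ 72.23, so n₀ = 73.
Finite population correction with N = 319: n = n₀ / (1 + (n₀−1)/N) = 73 / (1 + 72/319) = 73 / 1.2257 ≈ 59.56.
Rounding up, n = 60.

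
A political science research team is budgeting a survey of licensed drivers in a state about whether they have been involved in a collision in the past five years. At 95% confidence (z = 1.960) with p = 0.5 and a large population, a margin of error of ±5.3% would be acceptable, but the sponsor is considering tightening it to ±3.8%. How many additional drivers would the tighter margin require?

324

At ±5.3%: n = 1.960² × 0.2500 / 0.053² ≈ 341.90 → 342.
At ±3.8%: n = 1.960² × 0.2500 / 0.038² ≈ 665.10 → 666.
Additional respondents: 666 − 342 = 324.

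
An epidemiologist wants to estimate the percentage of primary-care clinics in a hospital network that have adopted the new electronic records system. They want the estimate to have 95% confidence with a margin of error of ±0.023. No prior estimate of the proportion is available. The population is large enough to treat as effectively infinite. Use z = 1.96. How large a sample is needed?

1816

With no prior estimate, use p = 0.5, giving p(1−p) = 0.25.
n = z²·p(1−p)/E² = 1.96² × 0.2500 / 0.023² = 3.8416 × 0.2500 / 0.000529 ≈ 1815.50.
Rounding up gives n = 1816.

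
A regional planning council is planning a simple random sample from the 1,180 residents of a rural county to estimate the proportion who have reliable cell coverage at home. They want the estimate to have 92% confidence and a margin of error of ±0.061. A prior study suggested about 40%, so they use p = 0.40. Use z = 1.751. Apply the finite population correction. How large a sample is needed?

Unadjusted: n₀ = 1.751² × 0.40 × 0.60 / 0.061² ≈ 197.75, so n₀ = 198.
Finite population correction with N = 1,180: n = n₀ / (1 + (n₀−1)/N) = 198 / (1 + 197/1180) = 198 / 1.1669 ≈ 169.67.
Rounding up, n = 170.

170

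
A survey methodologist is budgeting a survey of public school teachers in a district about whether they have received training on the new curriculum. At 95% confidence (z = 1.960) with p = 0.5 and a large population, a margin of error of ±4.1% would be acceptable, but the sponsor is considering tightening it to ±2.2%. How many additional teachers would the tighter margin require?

1413

At ±4.1%: n = 1.960² × 0.2500 / 0.041² ≈ 571.33 → 572.
At ±2.2%: n = 1.960² × 0.2500 / 0.022² ≈ 1984.30 → 1985.
Additional respondents: 1985 − 572 = 1413.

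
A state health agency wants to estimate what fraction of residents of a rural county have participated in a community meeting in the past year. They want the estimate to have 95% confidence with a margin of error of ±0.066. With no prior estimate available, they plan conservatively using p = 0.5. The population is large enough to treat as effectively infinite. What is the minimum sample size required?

221

For 95% confidence, z = 1.96.
With p = 0.5, p(1−p) = 0.25.
n = z²·p(1−p)/E² = 1.96² × 0.2500 / 0.066² = 3.8416 × 0.2500 / 0.004356 ≈ 220.48.
Rounding up gives n = 221.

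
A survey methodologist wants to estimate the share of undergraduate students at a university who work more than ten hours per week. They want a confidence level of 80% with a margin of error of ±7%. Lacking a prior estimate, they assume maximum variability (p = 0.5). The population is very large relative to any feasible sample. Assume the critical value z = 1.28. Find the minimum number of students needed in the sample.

With p = 0.5, p(1−p) = 0.25.
n = z²·p(1−p)/E² = 1.28² × 0.2500 / 0.070² = 1.6384 × 0.2500 / 0.004900 ≈ 83.59.
Rounding up gives n = 84.

84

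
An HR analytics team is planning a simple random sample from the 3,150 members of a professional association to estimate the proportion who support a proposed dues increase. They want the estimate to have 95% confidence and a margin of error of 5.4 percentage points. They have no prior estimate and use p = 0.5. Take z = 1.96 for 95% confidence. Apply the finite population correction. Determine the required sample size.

Unadjusted: n₀ = 1.96² × 0.50 × 0.50 / 0.054² ≈ 329.36, so n₀ = 330.
Finite population correction with N = 3,150: n = n₀ / (1 + (n₀−1)/N) = 330 / (1 + 329/3150) = 330 / 1.1044 ≈ 298.79.
Rounding up, n = 299.

299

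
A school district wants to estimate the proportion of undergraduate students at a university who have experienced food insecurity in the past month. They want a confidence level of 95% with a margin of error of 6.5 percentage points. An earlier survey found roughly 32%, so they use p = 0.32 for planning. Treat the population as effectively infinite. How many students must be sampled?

198

For 95% confidence, z = 1.96.
With p = 0.32, p(1−p) = 0.2176.
n = z²·p(1−p)/E² = 1.96² × 0.2176 / 0.065² = 3.8416 × 0.2176 / 0.004225 ≈ 197.85.
Rounding up gives n = 198.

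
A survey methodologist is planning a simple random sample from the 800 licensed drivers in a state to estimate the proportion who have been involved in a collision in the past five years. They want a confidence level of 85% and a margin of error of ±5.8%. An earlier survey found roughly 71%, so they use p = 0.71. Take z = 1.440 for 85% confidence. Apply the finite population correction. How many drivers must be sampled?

Unadjusted: n₀ = 1.440² × 0.71 × 0.29 / 0.058² ≈ 126.92, so n₀ = 127.
Finite population correction with N = 800: n = n₀ / (1 + (n₀−1)/N) = 127 / (1 + 126/800) = 127 / 1.1575 ≈ 109.72.
Rounding up, n = 110.

110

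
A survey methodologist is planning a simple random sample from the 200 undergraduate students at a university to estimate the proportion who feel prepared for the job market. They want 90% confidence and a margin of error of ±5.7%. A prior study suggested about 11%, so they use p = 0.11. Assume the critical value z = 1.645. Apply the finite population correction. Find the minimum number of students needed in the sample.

Unadjusted: n₀ = 1.645² × 0.11 × 0.89 / 0.057² ≈ 81.54, so n₀ = 82.
Finite population correction with N = 200: n = n₀ / (1 + (n₀−1)/N) = 82 / (1 + 81/200) = 82 / 1.4050 ≈ 58.36.
Rounding up, n = 59.

59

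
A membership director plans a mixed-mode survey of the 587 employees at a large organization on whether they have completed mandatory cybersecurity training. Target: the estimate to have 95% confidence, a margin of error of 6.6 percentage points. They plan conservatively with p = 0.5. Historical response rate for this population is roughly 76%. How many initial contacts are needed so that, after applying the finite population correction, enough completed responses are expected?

For 95% confidence, z = 1.96.
Completed interviews needed (unadjusted): n₀ = 1.96² × 0.2500 / 0.066² ≈ 220.48 → 221.
FPC for N = 587: n = 221 / (1 + 220/587) = 221 / 1.3748 ≈ 160.75 → 161.
At a 76% response rate, contacts needed = 161 / 0.76 ≈ 211.84 → 212.

212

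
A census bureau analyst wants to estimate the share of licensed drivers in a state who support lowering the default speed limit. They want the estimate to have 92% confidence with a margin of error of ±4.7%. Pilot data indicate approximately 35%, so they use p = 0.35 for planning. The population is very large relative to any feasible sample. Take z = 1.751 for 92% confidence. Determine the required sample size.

With p = 0.35, p(1−p) = 0.2275.
n = z²·p(1−p)/E² = 1.751² × 0.2275 / 0.047² = 3.0660 × 0.2275 / 0.002209 ≈ 315.76.
Rounding up gives n = 316.

316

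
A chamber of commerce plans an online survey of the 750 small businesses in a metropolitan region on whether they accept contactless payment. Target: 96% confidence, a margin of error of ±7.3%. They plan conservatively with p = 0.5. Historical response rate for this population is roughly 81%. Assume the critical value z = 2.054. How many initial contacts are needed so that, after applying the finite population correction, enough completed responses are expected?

194

Completed interviews needed (unadjusted): n₀ = 2.054² × 0.2500 / 0.073² ≈ 197.92 → 198.
FPC for N = 750: n = 198 / (1 + 197/750) = 198 / 1.2627 ≈ 156.81 → 157.
At an 81% response rate, contacts needed = 157 / 0.81 ≈ 193.83 → 194.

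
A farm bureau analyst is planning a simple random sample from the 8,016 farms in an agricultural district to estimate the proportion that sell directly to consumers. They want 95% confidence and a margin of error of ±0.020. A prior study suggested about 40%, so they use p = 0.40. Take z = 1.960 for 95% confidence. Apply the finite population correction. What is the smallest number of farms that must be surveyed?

Unadjusted: n₀ = 1.960² × 0.40 × 0.60 / 0.020² ≈ 2304.96, so n₀ = 2305.
Finite population correction with N = 8,016: n = n₀ / (1 + (n₀−1)/N) = 2305 / (1 + 2304/8016) = 2305 / 1.2874 ≈ 1790.40.
Rounding up, n = 1791.

1791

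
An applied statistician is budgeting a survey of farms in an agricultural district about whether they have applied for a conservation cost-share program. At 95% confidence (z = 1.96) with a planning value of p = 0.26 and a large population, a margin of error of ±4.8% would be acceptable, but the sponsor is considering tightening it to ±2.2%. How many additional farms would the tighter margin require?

1207

At ±4.8%: n = 1.96² × 0.1924 / 0.048² ≈ 320.80 → 321.
At ±2.2%: n = 1.96² × 0.1924 / 0.022² ≈ 1527.12 → 1528.
Additional respondents: 1528 − 321 = 1207.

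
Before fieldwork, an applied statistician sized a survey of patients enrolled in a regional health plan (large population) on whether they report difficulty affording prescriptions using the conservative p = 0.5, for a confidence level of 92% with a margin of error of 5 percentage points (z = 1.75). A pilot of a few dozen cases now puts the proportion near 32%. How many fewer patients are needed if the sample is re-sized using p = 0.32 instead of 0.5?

40

Conservative (p = 0.5): n = 1.75² × 0.25 / 0.050² ≈ 306.25 → 307.
Using p = 0.32: p(1−p) = 0.2176, so n = 1.75² × 0.2176 / 0.050² ≈ 266.56 → 267.
Reduction: 307 − 267 = 40.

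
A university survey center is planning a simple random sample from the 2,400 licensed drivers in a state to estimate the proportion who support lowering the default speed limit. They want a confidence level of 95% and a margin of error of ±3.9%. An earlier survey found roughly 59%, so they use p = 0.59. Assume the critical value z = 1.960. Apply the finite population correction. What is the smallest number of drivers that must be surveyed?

488

Unadjusted: n₀ = 1.960² × 0.59 × 0.41 / 0.039² ≈ 610.97, so n₀ = 611.
Finite population correction with N = 2,400: n = n₀ / (1 + (n₀−1)/N) = 611 / (1 + 610/2400) = 611 / 1.2542 ≈ 487.18.
Rounding up, n = 488.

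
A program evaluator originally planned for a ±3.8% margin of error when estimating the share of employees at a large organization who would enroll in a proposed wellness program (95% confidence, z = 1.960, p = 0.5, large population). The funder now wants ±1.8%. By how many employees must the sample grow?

At ±3.8%: n = 1.960² × 0.2500 / 0.038² ≈ 665.10 → 666.
At ±1.8%: n = 1.960² × 0.2500 / 0.018² ≈ 2964.20 → 2965.
Additional respondents: 2965 − 666 = 2299.

2299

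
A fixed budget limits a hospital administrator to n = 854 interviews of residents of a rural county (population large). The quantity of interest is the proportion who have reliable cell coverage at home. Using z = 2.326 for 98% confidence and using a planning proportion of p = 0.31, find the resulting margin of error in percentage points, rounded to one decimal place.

3.7

SE(p̂) = √[p(1−p)/n] = √[0.2139/854] = 0.01583.
E = z × SE = 2.326 × 0.01583 = 0.03681, or 3.7 percentage points.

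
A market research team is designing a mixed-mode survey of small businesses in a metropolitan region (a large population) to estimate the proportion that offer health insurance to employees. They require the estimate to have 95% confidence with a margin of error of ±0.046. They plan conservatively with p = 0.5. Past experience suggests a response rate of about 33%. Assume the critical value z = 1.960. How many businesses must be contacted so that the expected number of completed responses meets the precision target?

Completed interviews needed: n₀ = 1.960² × 0.2500 / 0.046² ≈ 453.88 → 454.
At a 33% response rate, contacts needed = 454 / 0.33 ≈ 1375.76 → 1376.

1376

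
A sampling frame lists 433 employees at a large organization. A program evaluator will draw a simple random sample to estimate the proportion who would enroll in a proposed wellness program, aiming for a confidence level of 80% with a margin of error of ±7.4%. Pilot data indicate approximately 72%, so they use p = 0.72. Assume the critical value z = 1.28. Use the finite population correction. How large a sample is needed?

54

Unadjusted: n₀ = 1.28² × 0.72 × 0.28 / 0.074² ≈ 60.32, so n₀ = 61.
Finite population correction with N = 433: n = n₀ / (1 + (n₀−1)/N) = 61 / (1 + 60/433) = 61 / 1.1386 ≈ 53.58.
Rounding up, n = 54.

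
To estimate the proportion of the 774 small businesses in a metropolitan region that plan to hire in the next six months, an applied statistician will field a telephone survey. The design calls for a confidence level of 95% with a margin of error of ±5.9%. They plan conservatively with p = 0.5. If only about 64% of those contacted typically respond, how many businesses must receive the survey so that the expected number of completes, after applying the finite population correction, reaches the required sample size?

For 95% confidence, z = 1.96.
Completed interviews needed (unadjusted): n₀ = 1.96² × 0.2500 / 0.059² ≈ 275.90 → 276.
FPC for N = 774: n = 276 / (1 + 275/774) = 276 / 1.3553 ≈ 203.65 → 204.
At a 64% response rate, contacts needed = 204 / 0.64 ≈ 318.75 → 319.

319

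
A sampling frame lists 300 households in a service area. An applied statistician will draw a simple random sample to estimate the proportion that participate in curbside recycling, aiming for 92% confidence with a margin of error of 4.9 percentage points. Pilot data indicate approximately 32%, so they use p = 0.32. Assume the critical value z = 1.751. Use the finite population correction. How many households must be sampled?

145

Unadjusted: n₀ = 1.751² × 0.32 × 0.68 / 0.049² ≈ 277.87, so n₀ = 278.
Finite population correction with N = 300: n = n₀ / (1 + (n₀−1)/N) = 278 / (1 + 277/300) = 278 / 1.9233 ≈ 144.54.
Rounding up, n = 145.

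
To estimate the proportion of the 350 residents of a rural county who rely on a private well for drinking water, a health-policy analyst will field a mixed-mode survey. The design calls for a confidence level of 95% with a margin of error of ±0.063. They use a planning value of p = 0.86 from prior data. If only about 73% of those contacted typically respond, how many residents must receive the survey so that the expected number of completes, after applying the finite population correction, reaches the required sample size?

For 95% confidence, z = 1.960.
Completed interviews needed (unadjusted): n₀ = 1.960² × 0.1204 / 0.063² ≈ 116.54 → 117.
FPC for N = 350: n = 117 / (1 + 116/350) = 117 / 1.3314 ≈ 87.88 → 88.
At a 73% response rate, contacts needed = 88 / 0.73 ≈ 120.55 → 121.

121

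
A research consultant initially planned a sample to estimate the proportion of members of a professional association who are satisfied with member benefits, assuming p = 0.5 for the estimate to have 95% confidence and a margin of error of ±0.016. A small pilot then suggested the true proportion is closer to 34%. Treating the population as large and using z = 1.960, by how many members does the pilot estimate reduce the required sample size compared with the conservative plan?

Conservative (p = 0.5): n = 1.960² × 0.25 / 0.016² ≈ 3751.56 → 3752.
Using p = 0.34: p(1−p) = 0.2244, so n = 1.960² × 0.2244 / 0.016² ≈ 3367.40 → 3368.
Reduction: 3752 − 3368 = 384.

384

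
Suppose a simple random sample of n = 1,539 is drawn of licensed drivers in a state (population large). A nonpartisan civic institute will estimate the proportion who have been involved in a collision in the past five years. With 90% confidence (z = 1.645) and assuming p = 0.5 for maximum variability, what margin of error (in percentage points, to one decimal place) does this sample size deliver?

SE(p̂) = √[p(1−p)/n] = √[0.2500/1539] = 0.01275.
E = z × SE = 1.645 × 0.01275 = 0.02097, or 2.1 percentage points.

2.1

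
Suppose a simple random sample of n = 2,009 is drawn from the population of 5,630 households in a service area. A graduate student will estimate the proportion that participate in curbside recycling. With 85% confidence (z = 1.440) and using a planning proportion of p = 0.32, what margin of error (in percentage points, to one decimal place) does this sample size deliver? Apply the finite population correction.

Finite-population factor: (N−n)/(N−1) = (5630−2009)/(5630−1) = 0.6433.
SE(p̂) = √[p(1−p)/n · (N−n)/(N−1)] = √[0.2176/2009 × 0.6433] = 0.00835.
E = z × SE = 1.440 × 0.00835 = 0.01202 ≈ 1.2 percentage points.

1.2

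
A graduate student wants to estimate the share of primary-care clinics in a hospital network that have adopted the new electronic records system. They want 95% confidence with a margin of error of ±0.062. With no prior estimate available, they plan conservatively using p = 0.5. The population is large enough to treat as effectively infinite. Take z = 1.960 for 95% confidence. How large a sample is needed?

With p = 0.5, p(1−p) = 0.25.
n = z²·p(1−p)/E² = 1.960² × 0.2500 / 0.062² = 3.8416 × 0.2500 / 0.003844 ≈ 249.84.
Rounding up gives n = 250.

250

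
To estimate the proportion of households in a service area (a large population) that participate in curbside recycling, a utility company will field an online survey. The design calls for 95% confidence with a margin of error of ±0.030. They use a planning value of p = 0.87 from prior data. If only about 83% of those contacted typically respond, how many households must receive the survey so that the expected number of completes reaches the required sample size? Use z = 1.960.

582

Completed interviews needed: n₀ = 1.960² × 0.1131 / 0.030² ≈ 482.76 → 483.
At an 83% response rate, contacts needed = 483 / 0.83 ≈ 581.93 → 582.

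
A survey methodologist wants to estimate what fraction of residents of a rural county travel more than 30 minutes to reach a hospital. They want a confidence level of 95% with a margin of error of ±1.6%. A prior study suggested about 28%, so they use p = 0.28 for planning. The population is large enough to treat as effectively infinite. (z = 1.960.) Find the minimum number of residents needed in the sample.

3026

With p = 0.28, p(1−p) = 0.2016.
n = z²·p(1−p)/E² = 1.960² × 0.2016 / 0.016² = 3.8416 × 0.2016 / 0.000256 ≈ 3025.26.
Rounding up gives n = 3026.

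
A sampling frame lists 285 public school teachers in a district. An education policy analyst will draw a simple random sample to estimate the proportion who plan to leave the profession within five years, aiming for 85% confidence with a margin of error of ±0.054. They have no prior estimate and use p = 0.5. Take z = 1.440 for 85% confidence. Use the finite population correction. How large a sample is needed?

110

Unadjusted: n₀ = 1.440² × 0.50 × 0.50 / 0.054² ≈ 177.78, so n₀ = 178.
Finite population correction with N = 285: n = n₀ / (1 + (n₀−1)/N) = 178 / (1 + 177/285) = 178 / 1.6211 ≈ 109.81.
Rounding up, n = 110.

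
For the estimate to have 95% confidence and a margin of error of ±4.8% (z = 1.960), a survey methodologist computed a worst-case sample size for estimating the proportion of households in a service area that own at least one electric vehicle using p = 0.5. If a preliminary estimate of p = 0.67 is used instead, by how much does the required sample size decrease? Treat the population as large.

48

Conservative (p = 0.5): n = 1.960² × 0.25 / 0.048² ≈ 416.84 → 417.
Using p = 0.67: p(1−p) = 0.2211, so n = 1.960² × 0.2211 / 0.048² ≈ 368.65 → 369.
Reduction: 417 − 369 = 48.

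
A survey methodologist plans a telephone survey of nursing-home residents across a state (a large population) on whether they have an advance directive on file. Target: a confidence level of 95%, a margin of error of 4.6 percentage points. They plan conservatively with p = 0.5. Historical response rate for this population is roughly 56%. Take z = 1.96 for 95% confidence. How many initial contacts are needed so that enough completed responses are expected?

Completed interviews needed: n₀ = 1.96² × 0.2500 / 0.046² ≈ 453.88 → 454.
At a 56% response rate, contacts needed = 454 / 0.56 ≈ 810.71 → 811.

811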